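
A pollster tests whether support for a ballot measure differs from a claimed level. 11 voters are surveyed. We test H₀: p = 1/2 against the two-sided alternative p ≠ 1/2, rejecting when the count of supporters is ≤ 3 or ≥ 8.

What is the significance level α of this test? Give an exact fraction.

α = P(Y ≤ 3 or Y ≥ 8 | p = 1/2), Y ~ Binomial(11, 1/2).
By symmetry, α = 2·P(Y ≤ 3) = 2·(1 + 11 + 55 + 165)/2048 = 464/2048 = 29/128.

29/128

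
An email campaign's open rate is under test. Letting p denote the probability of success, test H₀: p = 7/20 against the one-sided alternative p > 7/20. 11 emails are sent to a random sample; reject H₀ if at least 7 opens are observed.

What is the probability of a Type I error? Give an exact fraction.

1026922708651/20480000000000

The Type I error probability is α = P(Y ≥ 7) computed under H₀, where Y ~ Binomial(11, 7/20).
P(Y ≥ 7) = Σ_{j=7}^{11} C(11,j)·(7/20)^j·(13/20)^{11-j} = 1026922708651/20480000000000.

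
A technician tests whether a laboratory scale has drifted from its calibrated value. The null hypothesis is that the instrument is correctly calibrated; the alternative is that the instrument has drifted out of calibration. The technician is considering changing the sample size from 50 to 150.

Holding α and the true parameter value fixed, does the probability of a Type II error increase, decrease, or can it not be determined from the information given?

A larger sample reduces the standard error, pulling the sampling distribution under Ha further from the non-rejection region.

It decreases.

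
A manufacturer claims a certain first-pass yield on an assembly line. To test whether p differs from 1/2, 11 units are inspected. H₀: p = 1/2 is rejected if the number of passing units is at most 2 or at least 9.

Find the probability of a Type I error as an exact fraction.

67/1024

Under H₀, S ~ Binomial(11, 1/2); α is the probability of landing in either tail, P(S ≤ 2) + P(S ≥ 9).
Each tail has probability (1 + 11 + 55)/2048; doubling gives α = 134/2048 = 67/1024.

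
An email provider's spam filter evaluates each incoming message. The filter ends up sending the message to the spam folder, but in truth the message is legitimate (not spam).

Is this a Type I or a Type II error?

Type I error

The null hypothesis here is that the message is legitimate (not spam).
'Sending the message to the spam folder' corresponds to rejecting H₀.
H₀ was rejected but H₀ is true — a Type I error (false positive).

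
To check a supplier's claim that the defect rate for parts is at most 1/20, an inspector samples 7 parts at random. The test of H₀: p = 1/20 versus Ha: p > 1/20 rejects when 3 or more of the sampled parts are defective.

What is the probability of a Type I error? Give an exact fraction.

961803/256000000

The significance level is the probability, assuming p = 1/20, of seeing 3 or more defectives in 7 draws.
α = 1 − P(Y ≤ 2) = 1 − 255038197/256000000 = 961803/256000000.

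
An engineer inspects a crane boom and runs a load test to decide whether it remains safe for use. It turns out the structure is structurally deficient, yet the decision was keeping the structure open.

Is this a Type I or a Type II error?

Type II error

The null hypothesis here is that the structure meets the required load capacity (safe).
'Keeping the structure open' corresponds to failing to reject H₀.
H₀ was not rejected but H₀ is false — a Type II error (false negative).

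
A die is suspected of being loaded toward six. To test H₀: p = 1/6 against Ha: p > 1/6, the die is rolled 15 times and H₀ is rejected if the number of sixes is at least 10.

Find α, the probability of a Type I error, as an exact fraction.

2574269/117546246144

The Type I error probability is α = P(X ≥ 10) computed under H₀, where X ~ Binomial(15, 1/6).
P(X ≥ 10) = Σ_{j=10}^{15} C(15,j)·(1/6)^j·(5/6)^{15-j} = 2574269/117546246144.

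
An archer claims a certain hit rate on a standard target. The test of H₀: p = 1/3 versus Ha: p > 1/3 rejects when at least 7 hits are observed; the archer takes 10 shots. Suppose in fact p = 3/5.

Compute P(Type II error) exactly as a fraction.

6032416/9765625

A Type II error is failing to reject when Ha holds: with p = 3/5, β = P(Y ≤ 6).
Summing C(10,j)·(3/5)^j·(2/5)^{10-j} for j = 0..6 gives 6032416/9765625.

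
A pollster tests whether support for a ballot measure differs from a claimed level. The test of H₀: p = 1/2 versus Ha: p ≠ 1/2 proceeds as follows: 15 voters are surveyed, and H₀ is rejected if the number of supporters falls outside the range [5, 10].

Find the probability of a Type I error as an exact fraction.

Under H₀, X ~ Binomial(15, 1/2); α is the probability of landing in either tail, P(X ≤ 4) + P(X ≥ 11).
The two tails are symmetric, so α = 2·(1 + 15 + 105 + 455 + 1365)/2^15 = 3882/32768 = 1941/16384.

1941/16384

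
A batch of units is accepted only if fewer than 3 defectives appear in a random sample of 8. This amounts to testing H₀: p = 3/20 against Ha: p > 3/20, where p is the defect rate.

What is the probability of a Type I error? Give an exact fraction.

α = P(reject H₀ | H₀ true) = P(Y ≥ 3 | p = 3/20), Y ~ Binomial(8, 3/20).
α = 1 − P(Y ≤ 2) = 1 − 22906552981/25600000000 = 2693447019/25600000000.

2693447019/25600000000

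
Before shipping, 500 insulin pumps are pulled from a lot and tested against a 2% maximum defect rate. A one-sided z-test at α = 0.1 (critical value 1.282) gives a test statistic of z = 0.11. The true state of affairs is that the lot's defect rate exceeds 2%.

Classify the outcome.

The conventional null hypothesis is that the lot's defect rate is 2% (within specification).
Since z = 0.11 ≤ z* = 1.282, H₀ is not rejected.
H₀ is false (actually the lot's defect rate exceeds 2%).
Failing to reject a false H₀ is a Type II error.

Type II error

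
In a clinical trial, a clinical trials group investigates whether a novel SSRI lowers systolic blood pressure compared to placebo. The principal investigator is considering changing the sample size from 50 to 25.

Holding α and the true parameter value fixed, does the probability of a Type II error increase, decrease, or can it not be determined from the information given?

With less data the test statistic is noisier; under Ha, more outcomes land inside the acceptance region.

It increases.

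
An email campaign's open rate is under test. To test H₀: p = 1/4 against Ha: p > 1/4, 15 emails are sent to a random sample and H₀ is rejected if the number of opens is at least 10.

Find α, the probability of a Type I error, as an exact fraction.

The Type I error probability is α = P(X ≥ 10) computed under H₀, where X ~ Binomial(15, 1/4).
Summing C(15,j)(1/4)^j(3/4)^{15−j} for j = 10,…,15 gives 426785/536870912.

426785/536870912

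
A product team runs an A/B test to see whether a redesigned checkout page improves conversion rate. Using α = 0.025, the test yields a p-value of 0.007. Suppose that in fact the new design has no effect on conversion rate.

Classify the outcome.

The conventional null hypothesis is that the new design has no effect on conversion rate.
Since p = 0.007 < α = 0.025, H₀ is rejected.
H₀ is true (actually the new design has no effect on conversion rate).
Rejecting a true H₀ is a Type I error.

Type I error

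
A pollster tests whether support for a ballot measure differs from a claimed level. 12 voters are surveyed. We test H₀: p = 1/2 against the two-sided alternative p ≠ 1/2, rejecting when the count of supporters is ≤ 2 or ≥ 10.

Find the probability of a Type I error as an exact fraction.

Under H₀, K ~ Binomial(12, 1/2); α is the probability of landing in either tail, P(K ≤ 2) + P(K ≥ 10).
Each tail has probability (1 + 12 + 66)/4096; doubling gives α = 158/4096 = 79/2048.

79/2048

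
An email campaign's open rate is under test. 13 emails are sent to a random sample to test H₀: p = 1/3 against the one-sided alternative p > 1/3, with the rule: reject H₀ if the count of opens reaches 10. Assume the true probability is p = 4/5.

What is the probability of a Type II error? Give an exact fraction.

61688401/244140625

β = P(fail to reject H₀ | Ha true) = P(X ≤ 9 | p = 4/5), X ~ Binomial(13, 4/5).
Equivalently, β = 1 − P(X ≥ 10) = 61688401/244140625.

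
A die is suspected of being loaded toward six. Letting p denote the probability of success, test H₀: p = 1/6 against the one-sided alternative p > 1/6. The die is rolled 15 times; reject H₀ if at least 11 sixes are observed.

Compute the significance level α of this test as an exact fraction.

The Type I error probability is α = P(K ≥ 11) computed under H₀, where K ~ Binomial(15, 1/6).
Summing C(15,j)(1/6)^j(5/6)^{15−j} for j = 11,…,15 gives 912701/470184984576.

912701/470184984576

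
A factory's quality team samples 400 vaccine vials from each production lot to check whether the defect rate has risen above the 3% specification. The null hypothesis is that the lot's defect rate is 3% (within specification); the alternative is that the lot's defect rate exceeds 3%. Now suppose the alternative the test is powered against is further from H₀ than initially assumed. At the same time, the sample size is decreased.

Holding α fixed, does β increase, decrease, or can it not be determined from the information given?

The first change alone would make β decrease; the second alone would make β increase. Which effect dominates depends on the magnitudes, which are not given.

Cannot be determined from the information given.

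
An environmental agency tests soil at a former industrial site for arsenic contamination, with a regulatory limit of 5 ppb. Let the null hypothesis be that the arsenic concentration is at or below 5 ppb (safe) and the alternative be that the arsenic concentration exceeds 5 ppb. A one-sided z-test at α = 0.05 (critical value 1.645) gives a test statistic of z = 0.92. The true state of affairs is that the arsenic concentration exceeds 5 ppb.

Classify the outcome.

Type II error

Since z = 0.92 ≤ z* = 1.645, H₀ is not rejected.
H₀ is false (actually the arsenic concentration exceeds 5 ppb).
Failing to reject a false H₀ is a Type II error.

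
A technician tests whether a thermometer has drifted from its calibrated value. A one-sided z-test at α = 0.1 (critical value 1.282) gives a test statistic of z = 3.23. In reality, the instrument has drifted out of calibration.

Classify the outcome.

Neither — the decision is correct.

The conventional null hypothesis is that the instrument is correctly calibrated.
Since z = 3.23 > z* = 1.282, H₀ is rejected.
H₀ is false (actually the instrument has drifted out of calibration).
The decision matches the true state — no error.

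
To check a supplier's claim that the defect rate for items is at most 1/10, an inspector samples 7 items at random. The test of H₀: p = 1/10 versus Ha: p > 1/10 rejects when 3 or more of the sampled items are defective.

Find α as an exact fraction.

51383/2000000

The significance level is the probability, assuming p = 1/10, of seeing 3 or more defectives in 7 draws.
Computing the lower-tail complement: 1 − 1948617/2000000 = 51383/2000000.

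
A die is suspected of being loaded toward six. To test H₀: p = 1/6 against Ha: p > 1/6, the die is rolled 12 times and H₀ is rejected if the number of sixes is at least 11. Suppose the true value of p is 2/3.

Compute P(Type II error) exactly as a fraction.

502769/531441

Under the alternative p = 2/3, S ~ Binomial(12, 2/3); β is the probability the test does not reject, P(S < 11).
Summing C(12,j)·(2/3)^j·(1/3)^{12-j} for j = 0..10 gives 502769/531441.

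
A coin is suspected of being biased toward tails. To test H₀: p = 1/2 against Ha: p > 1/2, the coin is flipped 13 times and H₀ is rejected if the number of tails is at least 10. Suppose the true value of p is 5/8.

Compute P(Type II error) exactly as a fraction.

107331531597/137438953472

β = P(fail to reject H₀ | Ha true) = P(Y ≤ 9 | p = 5/8), Y ~ Binomial(13, 5/8).
Summing C(13,j)·(5/8)^j·(3/8)^{13-j} for j = 0..9 gives 107331531597/137438953472.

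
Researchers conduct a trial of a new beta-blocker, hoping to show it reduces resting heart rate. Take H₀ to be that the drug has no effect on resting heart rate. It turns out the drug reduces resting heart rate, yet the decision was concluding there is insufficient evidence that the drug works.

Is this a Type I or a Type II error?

Type II error

'Concluding there is insufficient evidence that the drug works' corresponds to failing to reject H₀.
H₀ was not rejected but H₀ is false — a Type II error (false negative).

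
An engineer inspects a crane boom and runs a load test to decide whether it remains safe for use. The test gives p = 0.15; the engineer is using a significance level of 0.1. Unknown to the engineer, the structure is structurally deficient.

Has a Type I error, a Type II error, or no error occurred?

Type II error

The conventional null hypothesis is that the structure meets the required load capacity (safe).
Since p = 0.15 ≥ α = 0.1, H₀ is not rejected.
H₀ is false (actually the structure is structurally deficient).
Failing to reject a false H₀ is a Type II error.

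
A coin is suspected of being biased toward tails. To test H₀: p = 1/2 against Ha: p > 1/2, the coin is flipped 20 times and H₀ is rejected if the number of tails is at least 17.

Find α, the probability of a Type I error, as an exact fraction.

1351/1048576

The Type I error probability is α = P(S ≥ 17) computed under H₀, where S ~ Binomial(20, 1/2).
P(S ≥ 17) = [C(20,17) + C(20,18) + C(20,19) + C(20,20)] / 2^20 = (1140 + 190 + 20 + 1) / 1048576 = 1351/1048576.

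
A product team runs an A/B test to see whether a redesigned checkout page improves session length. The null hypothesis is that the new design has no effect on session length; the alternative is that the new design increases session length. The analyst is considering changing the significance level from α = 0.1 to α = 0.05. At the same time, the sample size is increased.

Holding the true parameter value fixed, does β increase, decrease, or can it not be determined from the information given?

The first change alone would make β increase; the second alone would make β decrease. Which effect dominates depends on the magnitudes, which are not given.

Cannot be determined from the information given.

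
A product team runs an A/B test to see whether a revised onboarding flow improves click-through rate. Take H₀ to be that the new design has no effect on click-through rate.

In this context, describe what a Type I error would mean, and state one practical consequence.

A Type I error is rejecting H₀ when H₀ is true.
Here that means shipping the new feature to all users when actually the new design has no effect on click-through rate.

A Type I error would mean concluding that the new design increases click-through rate when in fact the new design has no effect on click-through rate. Consequence: engineering effort is spent shipping a change that doesn't actually help.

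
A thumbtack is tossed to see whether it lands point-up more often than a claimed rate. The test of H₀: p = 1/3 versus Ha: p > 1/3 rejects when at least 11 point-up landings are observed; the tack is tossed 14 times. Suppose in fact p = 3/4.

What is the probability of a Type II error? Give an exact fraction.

64244663/134217728

β = P(fail to reject H₀ | Ha true) = P(X ≤ 10 | p = 3/4), X ~ Binomial(14, 3/4).
Adding the binomial probabilities P(X=0)+…+P(X=10) at p = 3/4 gives 64244663/134217728.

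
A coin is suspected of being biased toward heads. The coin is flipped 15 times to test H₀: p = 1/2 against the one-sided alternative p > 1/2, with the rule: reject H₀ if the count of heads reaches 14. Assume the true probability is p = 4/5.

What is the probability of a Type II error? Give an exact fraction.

25417304461/30517578125

Under the alternative p = 4/5, K ~ Binomial(15, 4/5); β is the probability the test does not reject, P(K < 14).
Equivalently, β = 1 − P(K ≥ 14) = 25417304461/30517578125.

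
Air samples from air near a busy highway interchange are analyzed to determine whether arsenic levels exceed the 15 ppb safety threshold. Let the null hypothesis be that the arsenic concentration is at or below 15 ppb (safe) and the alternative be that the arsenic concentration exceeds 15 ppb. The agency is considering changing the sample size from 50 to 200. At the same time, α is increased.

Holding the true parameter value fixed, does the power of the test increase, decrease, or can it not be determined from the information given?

More data shrinks sampling variability; the test statistic under Ha concentrates further from the null value, making rejection more likely. With a larger α the critical value moves toward the center, so more of the Ha sampling distribution lies in the rejection region. Both changes push β in the same direction.
Since power = 1 − β and β decreases, power increases.

It increases.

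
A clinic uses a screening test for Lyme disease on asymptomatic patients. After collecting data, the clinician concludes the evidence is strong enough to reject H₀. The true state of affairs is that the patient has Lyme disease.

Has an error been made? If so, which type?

Neither — the decision is correct.

The conventional null hypothesis here is that the patient does not have Lyme disease.
The test rejected a false H₀ — the decision matches the true state.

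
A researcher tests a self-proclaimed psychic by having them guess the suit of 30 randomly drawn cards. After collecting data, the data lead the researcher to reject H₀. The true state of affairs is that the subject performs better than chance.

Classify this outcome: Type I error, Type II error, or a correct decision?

The conventional null hypothesis here is that the subject is guessing at random (p = 1/4).
The test rejected a false H₀ — the decision matches the true state.

No error — this is a correct decision.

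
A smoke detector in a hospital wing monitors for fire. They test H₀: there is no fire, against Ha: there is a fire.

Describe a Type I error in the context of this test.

A Type I error would mean concluding that there is a fire when in fact there is no fire.

A Type I error is rejecting H₀ when H₀ is true.
Here that means sounding the alarm and evacuating the building when actually there is no fire.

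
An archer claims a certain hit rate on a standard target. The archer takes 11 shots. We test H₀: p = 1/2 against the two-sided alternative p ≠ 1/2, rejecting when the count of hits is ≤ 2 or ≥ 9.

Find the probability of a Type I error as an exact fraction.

α = P(X ≤ 2 or X ≥ 9 | p = 1/2), X ~ Binomial(11, 1/2).
Each tail has probability (1 + 11 + 55)/2048; doubling gives α = 134/2048 = 67/1024.

67/1024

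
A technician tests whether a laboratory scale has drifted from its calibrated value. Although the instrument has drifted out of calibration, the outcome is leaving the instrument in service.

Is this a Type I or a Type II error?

The null hypothesis here is that the instrument is correctly calibrated.
'Leaving the instrument in service' corresponds to failing to reject H₀.
H₀ was not rejected but H₀ is false — a Type II error (false negative).

Type II error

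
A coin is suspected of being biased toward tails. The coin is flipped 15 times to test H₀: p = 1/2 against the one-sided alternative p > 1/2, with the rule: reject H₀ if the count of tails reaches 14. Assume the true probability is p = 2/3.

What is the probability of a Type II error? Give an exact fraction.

14070379/14348907

β = P(fail to reject H₀ | Ha true) = P(K ≤ 13 | p = 2/3), K ~ Binomial(15, 2/3).
Equivalently, β = 1 − P(K ≥ 14) = 14070379/14348907.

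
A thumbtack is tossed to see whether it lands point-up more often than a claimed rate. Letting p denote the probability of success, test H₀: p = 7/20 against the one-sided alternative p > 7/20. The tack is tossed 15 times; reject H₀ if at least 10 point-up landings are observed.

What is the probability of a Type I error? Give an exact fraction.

203869009270562307/16384000000000000000

α = P(reject H₀ | H₀ true) = P(S ≥ 10 | p = 7/20), with S ~ Binomial(15, 7/20).
P(S ≥ 10) = Σ_{j=10}^{15} C(15,j)·(7/20)^j·(13/20)^{15-j} = 203869009270562307/16384000000000000000.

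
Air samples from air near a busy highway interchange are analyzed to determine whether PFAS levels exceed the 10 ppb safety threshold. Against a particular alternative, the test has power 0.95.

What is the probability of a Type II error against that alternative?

0.05

Power = 1 − β, so β = 1 − 0.95 = 0.05.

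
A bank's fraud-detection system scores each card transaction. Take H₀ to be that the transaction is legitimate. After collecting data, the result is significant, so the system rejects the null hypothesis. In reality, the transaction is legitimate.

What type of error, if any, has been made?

Type I error

H₀ was rejected, but H₀ is actually true.
Rejecting a true null hypothesis is a Type I error (false positive).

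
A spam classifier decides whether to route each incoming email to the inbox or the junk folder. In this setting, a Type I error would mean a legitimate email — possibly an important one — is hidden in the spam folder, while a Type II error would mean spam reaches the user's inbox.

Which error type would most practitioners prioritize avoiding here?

The Type I consequence (a legitimate email — possibly an important one — is hidden in the spam folder) is more severe than the Type II consequence (spam reaches the user's inbox).

Type I error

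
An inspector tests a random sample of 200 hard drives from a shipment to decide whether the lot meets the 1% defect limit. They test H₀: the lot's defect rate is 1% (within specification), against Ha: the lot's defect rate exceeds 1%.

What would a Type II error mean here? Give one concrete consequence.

A Type II error is failing to reject H₀ when H₀ is false.
Here that means accepting the lot and shipping it when actually the lot's defect rate exceeds 1%.

A Type II error would mean concluding that the lot's defect rate is 1% (within specification) (or at least failing to establish that the lot's defect rate exceeds 1%) when in fact the lot's defect rate exceeds 1%. Consequence: customers receive hard drives with an unacceptably high defect rate.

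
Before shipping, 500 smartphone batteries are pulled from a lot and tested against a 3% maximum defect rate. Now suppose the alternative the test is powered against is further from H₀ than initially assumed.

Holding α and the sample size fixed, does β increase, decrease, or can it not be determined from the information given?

It decreases.

The further the true parameter sits from the null value, the more of the Ha sampling distribution falls in the rejection region.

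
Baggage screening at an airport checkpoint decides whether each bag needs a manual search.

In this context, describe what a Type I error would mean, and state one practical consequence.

A Type I error would mean concluding that the bag contains a prohibited item when in fact the bag contains no prohibited items. Consequence: a harmless bag is searched, delaying the passenger.

With the conventional null hypothesis that the bag contains no prohibited items:
A Type I error is rejecting H₀ when H₀ is true.
Here that means flagging the bag for a manual search when actually the bag contains no prohibited items.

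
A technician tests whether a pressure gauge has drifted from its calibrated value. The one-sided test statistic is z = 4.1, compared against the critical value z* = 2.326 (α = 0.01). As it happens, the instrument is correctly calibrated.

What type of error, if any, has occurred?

The conventional null hypothesis is that the instrument is correctly calibrated.
Since z = 4.1 > z* = 2.326, H₀ is rejected.
H₀ is true (actually the instrument is correctly calibrated).
Rejecting a true H₀ is a Type I error.

Type I error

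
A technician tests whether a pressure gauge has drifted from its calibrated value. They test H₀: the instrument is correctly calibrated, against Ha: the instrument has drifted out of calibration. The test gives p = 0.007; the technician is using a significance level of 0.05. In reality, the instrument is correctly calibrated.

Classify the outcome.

Since p = 0.007 < α = 0.05, H₀ is rejected.
H₀ is true (actually the instrument is correctly calibrated).
Rejecting a true H₀ is a Type I error.

Type I error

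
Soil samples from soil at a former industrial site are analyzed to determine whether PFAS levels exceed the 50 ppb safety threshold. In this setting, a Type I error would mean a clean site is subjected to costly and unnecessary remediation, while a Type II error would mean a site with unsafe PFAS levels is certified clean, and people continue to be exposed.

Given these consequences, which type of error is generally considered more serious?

Type II error

The Type II consequence (a site with unsafe PFAS levels is certified clean, and people continue to be exposed) is more severe than the Type I consequence (a clean site is subjected to costly and unnecessary remediation).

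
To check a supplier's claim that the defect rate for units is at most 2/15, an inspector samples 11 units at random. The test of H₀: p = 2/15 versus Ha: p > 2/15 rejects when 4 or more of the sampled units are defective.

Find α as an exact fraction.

α = P(reject H₀ | H₀ true) = P(S ≥ 4 | p = 2/15), S ~ Binomial(11, 2/15).
Computing the lower-tail complement: 1 − 548986775233/576650390625 = 27663615392/576650390625.

27663615392/576650390625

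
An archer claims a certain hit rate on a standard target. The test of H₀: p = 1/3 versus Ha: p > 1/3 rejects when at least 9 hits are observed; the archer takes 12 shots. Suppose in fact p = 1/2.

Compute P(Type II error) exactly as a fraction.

3797/4096

β = P(fail to reject H₀ | Ha true) = P(X ≤ 8 | p = 1/2), X ~ Binomial(12, 1/2).
Summing C(12,j)·(1/2)^j·(1/2)^{12-j} for j = 0..8 gives 3797/4096.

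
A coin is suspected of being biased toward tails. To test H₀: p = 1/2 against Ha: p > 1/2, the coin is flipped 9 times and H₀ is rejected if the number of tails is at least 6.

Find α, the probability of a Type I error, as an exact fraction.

α = P(reject H₀ | H₀ true) = P(X ≥ 6 | p = 1/2), with X ~ Binomial(9, 1/2).
P(X ≥ 6) = [C(9,6) + C(9,7) + C(9,8) + C(9,9)] / 2^9 = (84 + 36 + 9 + 1) / 512 = 130/512 = 65/256.

65/256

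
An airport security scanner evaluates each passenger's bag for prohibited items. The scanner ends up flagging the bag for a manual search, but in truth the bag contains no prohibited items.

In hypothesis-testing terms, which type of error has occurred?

Type I error

The null hypothesis here is that the bag contains no prohibited items.
'Flagging the bag for a manual search' corresponds to rejecting H₀.
H₀ was rejected but H₀ is true — a Type I error (false positive).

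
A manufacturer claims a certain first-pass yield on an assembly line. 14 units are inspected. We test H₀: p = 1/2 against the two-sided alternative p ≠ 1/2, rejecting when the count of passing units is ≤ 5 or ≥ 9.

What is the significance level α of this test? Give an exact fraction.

α = P(Y ≤ 5 or Y ≥ 9 | p = 1/2), Y ~ Binomial(14, 1/2).
By symmetry, α = 2·P(Y ≤ 5) = 2·(1 + 14 + 91 + 364 + 1001 + 2002)/16384 = 6946/16384 = 3473/8192.

3473/8192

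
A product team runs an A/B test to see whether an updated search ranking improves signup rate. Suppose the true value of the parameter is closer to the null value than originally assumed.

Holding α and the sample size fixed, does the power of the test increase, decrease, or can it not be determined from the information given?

A smaller true effect puts the Ha sampling distribution closer to H₀, so more of it falls in the non-rejection region.
Since power = 1 − β and β increases, power decreases.

It decreases.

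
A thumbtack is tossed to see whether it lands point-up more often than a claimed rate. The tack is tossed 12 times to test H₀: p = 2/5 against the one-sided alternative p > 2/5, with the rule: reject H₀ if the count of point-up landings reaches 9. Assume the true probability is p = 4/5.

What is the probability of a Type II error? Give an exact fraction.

10030813/48828125

β = P(fail to reject H₀ | Ha true) = P(S ≤ 8 | p = 4/5), S ~ Binomial(12, 4/5).
Equivalently, β = 1 − P(S ≥ 9) = 10030813/48828125.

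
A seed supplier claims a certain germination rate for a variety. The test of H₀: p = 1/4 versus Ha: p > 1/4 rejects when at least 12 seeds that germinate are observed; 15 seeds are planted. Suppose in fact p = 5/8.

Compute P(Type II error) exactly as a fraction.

A Type II error is failing to reject when Ha holds: with p = 5/8, β = P(Y ≤ 11).
Adding the binomial probabilities P(Y=0)+…+P(Y=11) at p = 5/8 gives 7681591069083/8796093022208.

7681591069083/8796093022208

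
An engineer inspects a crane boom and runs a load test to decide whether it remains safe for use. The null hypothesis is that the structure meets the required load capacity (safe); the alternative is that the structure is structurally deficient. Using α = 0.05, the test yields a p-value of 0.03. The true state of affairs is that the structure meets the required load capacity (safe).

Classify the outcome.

Type I error

Since p = 0.03 < α = 0.05, H₀ is rejected.
H₀ is true (actually the structure meets the required load capacity (safe)).
Rejecting a true H₀ is a Type I error.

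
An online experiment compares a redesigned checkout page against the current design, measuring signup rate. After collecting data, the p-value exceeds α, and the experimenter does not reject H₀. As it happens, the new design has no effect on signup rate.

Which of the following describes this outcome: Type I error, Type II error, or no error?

The conventional null hypothesis here is that the new design has no effect on signup rate.
The test retained a true H₀ — the decision matches the true state.

No error — this is a correct decision.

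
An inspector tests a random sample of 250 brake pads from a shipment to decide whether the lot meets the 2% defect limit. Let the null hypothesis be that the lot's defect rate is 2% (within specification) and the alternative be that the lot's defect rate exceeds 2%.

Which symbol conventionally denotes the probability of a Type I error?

α

P(Type I error) = P(reject H₀ | H₀ true) = α, the significance level.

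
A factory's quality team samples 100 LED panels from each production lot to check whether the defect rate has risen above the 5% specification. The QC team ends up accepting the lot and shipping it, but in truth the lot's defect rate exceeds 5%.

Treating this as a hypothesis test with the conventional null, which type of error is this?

Type II error

The null hypothesis here is that the lot's defect rate is 5% (within specification).
'Accepting the lot and shipping it' corresponds to failing to reject H₀.
H₀ was not rejected but H₀ is false — a Type II error (false negative).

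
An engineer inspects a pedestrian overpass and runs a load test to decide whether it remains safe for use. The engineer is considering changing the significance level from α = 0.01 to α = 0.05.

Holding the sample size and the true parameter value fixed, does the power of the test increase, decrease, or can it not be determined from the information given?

Relaxing α lowers the evidence threshold; under Ha, outcomes that previously fell short now trigger rejection.
Since power = 1 − β and β decreases, power increases.

It increases.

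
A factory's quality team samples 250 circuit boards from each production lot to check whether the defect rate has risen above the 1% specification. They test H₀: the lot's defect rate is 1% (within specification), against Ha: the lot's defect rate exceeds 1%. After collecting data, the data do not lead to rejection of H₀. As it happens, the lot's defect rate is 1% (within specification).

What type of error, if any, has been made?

The test retained a true H₀ — the decision matches the true state.

Neither — the decision is correct.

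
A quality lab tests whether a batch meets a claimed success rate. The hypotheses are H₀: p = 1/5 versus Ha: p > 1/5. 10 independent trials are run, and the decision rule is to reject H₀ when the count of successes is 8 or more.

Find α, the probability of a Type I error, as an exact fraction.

α = P(reject H₀ | H₀ true) = P(Y ≥ 8 | p = 1/5), with Y ~ Binomial(10, 1/5).
Adding the binomial terms for j = 8 through 10 with p = 1/5 yields 761/9765625.

761/9765625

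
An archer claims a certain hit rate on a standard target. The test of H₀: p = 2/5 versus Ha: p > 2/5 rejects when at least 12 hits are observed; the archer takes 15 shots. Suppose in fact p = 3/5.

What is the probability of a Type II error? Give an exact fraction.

27755679248/30517578125

β = P(fail to reject H₀ | Ha true) = P(S ≤ 11 | p = 3/5), S ~ Binomial(15, 3/5).
Adding the binomial probabilities P(S=0)+…+P(S=11) at p = 3/5 gives 27755679248/30517578125.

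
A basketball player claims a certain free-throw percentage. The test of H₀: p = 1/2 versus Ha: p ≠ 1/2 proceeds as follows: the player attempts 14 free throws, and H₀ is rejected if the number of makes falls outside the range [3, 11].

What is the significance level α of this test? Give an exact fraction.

53/4096

α = P(X ≤ 2 or X ≥ 12 | p = 1/2), X ~ Binomial(14, 1/2).
By symmetry, α = 2·P(X ≤ 2) = 2·(1 + 14 + 91)/16384 = 212/16384 = 53/4096.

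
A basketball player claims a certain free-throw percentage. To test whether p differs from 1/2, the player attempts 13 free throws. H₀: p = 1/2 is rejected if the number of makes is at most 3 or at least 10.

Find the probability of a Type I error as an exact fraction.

189/2048

The significance level is the null-hypothesis probability of the rejection region {≤3} ∪ {≥10}.
Each tail has probability (1 + 13 + 78 + 286)/8192; doubling gives α = 756/8192 = 189/2048.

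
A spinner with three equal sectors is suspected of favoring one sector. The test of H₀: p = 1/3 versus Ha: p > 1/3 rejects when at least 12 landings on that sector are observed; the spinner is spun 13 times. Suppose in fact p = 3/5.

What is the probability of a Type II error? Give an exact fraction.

1205291336/1220703125

β = P(fail to reject H₀ | Ha true) = P(X ≤ 11 | p = 3/5), X ~ Binomial(13, 3/5).
Summing C(13,j)·(3/5)^j·(2/5)^{13-j} for j = 0..11 gives 1205291336/1220703125.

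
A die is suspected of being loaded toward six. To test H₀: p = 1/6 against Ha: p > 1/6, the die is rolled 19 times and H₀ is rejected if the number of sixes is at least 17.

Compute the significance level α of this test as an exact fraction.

1457/203119913336832

The Type I error probability is α = P(X ≥ 17) computed under H₀, where X ~ Binomial(19, 1/6).
Summing C(19,j)(1/6)^j(5/6)^{19−j} for j = 17,…,19 gives 1457/203119913336832.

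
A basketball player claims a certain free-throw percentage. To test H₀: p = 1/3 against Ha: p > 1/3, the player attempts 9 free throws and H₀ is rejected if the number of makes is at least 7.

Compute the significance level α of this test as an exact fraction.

The Type I error probability is α = P(X ≥ 7) computed under H₀, where X ~ Binomial(9, 1/3).
P(X ≥ 7) = Σ_{j=7}^{9} C(9,j)·(1/3)^j·(2/3)^{9-j} = 163/19683.

163/19683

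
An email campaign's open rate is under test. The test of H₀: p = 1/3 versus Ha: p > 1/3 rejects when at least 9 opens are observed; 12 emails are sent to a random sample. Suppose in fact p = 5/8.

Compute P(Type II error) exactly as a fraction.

49315179861/68719476736

A Type II error is failing to reject when Ha holds: with p = 5/8, β = P(K ≤ 8).
Equivalently, β = 1 − P(K ≥ 9) = 49315179861/68719476736.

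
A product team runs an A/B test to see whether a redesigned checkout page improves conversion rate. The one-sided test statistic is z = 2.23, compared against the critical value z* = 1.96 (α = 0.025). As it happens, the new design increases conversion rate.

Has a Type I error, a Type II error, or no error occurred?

The conventional null hypothesis is that the new design has no effect on conversion rate.
Since z = 2.23 > z* = 1.96, H₀ is rejected.
H₀ is false (actually the new design increases conversion rate).
The decision matches the true state — no error.

Neither — the decision is correct.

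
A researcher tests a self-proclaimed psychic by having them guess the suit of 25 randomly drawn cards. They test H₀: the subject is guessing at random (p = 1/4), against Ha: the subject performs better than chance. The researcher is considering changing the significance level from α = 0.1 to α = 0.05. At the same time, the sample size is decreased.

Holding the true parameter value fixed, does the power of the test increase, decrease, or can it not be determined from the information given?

It decreases.

A smaller α moves the rejection region further into the tail. With the alternative true, more outcomes now fall outside the rejection region, so failing to reject becomes more likely. A smaller sample increases the standard error, so the sampling distributions under H₀ and Ha overlap more. Both changes push β in the same direction.
Since power = 1 − β and β increases, power decreases.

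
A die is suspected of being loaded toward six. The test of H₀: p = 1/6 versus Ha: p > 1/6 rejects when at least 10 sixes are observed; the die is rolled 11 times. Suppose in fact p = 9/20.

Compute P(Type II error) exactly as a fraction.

20434671802787/20480000000000

A Type II error is failing to reject when Ha holds: with p = 9/20, β = P(S ≤ 9).
Equivalently, β = 1 − P(S ≥ 10) = 20434671802787/20480000000000.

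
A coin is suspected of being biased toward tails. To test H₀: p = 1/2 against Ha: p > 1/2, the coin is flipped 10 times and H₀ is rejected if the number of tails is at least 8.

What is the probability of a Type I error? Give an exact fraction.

Under H₀, Y ~ Binomial(10, 1/2), and α = P(Y ≥ 8).
That's C(10,8) + C(10,9) + C(10,10) over 2^10, i.e. (45 + 10 + 1)/1024 = 56/1024 = 7/128.

7/128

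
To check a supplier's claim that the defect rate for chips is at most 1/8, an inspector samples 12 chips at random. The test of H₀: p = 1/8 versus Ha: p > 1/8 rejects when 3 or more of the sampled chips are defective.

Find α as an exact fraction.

Under H₀, K ~ Binomial(12, 1/8); the Type I error rate is P(K ≥ 3).
Via the complement, α = 1 − Σ_{j=0}^{2} C(12,j)(1/8)^j(7/8)^{12-j} = 12506902185/68719476736.

12506902185/68719476736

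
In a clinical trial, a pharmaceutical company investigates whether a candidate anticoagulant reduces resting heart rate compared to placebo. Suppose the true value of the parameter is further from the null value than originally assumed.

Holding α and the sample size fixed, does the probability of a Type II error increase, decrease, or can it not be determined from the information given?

A bigger departure from H₀ is easier for the test to detect, so it fails to reject less often.

It decreases.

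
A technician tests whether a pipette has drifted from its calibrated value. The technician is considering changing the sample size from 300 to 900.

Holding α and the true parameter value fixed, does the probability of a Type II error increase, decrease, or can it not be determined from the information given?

It decreases.

Increasing n separates the H₀ and Ha sampling distributions, so under Ha fewer outcomes land in the acceptance region.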